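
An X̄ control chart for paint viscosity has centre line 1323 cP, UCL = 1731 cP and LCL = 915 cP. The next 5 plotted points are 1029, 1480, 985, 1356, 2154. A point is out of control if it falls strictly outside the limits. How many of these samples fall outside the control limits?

1

Compare each point to [915, 1731]: sample 5 = 2154 > UCL.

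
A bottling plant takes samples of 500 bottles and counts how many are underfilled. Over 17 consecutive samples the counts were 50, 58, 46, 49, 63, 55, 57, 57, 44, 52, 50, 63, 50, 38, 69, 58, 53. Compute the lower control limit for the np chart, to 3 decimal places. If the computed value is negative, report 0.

32.886

p̄ = Σdᵢ / (k·n) = 912 / (17 × 500) = 0.10729
LCL = np̄ − 3·√(np̄(1−p̄)) = 53.6471 − 3 × 6.9203 = 32.8861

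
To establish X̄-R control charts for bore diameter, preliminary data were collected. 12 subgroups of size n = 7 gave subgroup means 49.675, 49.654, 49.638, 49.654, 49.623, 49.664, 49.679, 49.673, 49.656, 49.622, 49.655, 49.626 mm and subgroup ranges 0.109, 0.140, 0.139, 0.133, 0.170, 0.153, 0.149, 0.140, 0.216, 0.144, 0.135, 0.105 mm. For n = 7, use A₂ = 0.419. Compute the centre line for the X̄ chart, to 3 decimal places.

49.652

X̄̄ = (49.675 + 49.654 + 49.638 + 49.654 + 49.623 + 49.664 + 49.679 + 49.673 + 49.656 + 49.622 + 49.655 + 49.626) / 12 = 595.8190 / 12 = 49.6516
CL = X̄̄ = 49.6516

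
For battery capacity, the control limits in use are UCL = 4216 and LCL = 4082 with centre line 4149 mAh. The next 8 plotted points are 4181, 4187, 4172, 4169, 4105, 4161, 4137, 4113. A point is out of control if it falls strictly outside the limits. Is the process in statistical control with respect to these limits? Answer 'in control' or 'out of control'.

All 8 points lie within [4082, 4216].

in control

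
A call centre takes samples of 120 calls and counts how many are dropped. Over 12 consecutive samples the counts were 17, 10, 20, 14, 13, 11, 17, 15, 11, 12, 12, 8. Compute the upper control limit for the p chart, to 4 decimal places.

p̄ = Σdᵢ / (k·n) = 160 / (12 × 120) = 0.11111
UCL = p̄ + 3·√(p̄(1−p̄)/n) = 0.11111 + 3 × √(0.11111×0.88889/120) = 0.11111 + 3 × 0.02869 = 0.19718

0.1972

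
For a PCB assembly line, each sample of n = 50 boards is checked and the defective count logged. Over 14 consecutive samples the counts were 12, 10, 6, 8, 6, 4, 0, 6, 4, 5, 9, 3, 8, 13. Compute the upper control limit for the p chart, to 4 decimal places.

0.2789

p̄ = Σdᵢ / (k·n) = 94 / (14 × 50) = 0.13429
UCL = p̄ + 3·√(p̄(1−p̄)/n) = 0.13429 + 3 × √(0.13429×0.86571/50) = 0.13429 + 3 × 0.04822 = 0.27894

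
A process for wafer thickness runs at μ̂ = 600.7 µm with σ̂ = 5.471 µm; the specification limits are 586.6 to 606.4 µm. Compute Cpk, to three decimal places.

0.347

Cpu = (USL − μ̂) / (3σ̂) = (606.4 − 600.7) / (3 × 5.471) = 0.3473; Cpl = (μ̂ − LSL) / (3σ̂) = (600.7 − 586.6) / (3 × 5.471) = 0.8591; Cpk = min(Cpu, Cpl) = 0.3473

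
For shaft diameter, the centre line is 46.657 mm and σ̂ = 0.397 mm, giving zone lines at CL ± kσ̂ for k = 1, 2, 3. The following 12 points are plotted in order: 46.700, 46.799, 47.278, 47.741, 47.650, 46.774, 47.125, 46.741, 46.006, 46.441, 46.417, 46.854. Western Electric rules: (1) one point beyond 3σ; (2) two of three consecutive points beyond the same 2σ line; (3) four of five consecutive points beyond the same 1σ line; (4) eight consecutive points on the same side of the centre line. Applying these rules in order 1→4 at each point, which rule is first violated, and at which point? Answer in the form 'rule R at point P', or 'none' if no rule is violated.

rule 2 at point 5

Zone of each point (C = within 1σ̂, B = 1σ̂–2σ̂, A = 2σ̂–3σ̂, * = beyond 3σ̂; sign = side of CL): 1:+C, 2:+C, 3:+B, 4:+A, 5:+A, 6:+C, 7:+B, 8:+C, 9:-B, 10:-C, 11:-C, 12:+C
Rule 2 (two of three consecutive points beyond the same 2σ limit) is satisfied at point 5.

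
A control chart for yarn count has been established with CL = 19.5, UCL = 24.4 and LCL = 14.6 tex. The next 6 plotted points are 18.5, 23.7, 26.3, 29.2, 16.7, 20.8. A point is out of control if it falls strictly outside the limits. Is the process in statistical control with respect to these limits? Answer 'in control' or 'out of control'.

Compare each point to [14.6, 24.4]: sample 3 = 26.3 > UCL; sample 4 = 29.2 > UCL.

out of control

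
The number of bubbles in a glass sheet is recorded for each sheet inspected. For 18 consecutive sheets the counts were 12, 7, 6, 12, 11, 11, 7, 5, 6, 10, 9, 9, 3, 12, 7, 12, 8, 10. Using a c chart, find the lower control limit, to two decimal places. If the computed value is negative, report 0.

c̄ = (12 + 7 + 6 + 12 + 11 + 11 + 7 + 5 + 6 + 10 + 9 + 9 + 3 + 12 + 7 + 12 + 8 + 10) / 18 = 157 / 18 = 8.7222
LCL = c̄ − 3√c̄ = 8.7222 − 3 × 2.9533 = -0.1378 → 0 (cannot be negative)

0.00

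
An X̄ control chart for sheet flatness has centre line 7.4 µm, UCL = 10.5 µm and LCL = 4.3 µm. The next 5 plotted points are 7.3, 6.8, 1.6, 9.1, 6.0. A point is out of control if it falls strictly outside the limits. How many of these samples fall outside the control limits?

Compare each point to [4.3, 10.5]: sample 3 = 1.6 < LCL.

1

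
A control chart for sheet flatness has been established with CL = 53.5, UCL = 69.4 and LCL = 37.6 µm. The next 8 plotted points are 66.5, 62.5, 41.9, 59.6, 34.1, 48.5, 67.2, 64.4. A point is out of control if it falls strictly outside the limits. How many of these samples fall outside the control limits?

Compare each point to [37.6, 69.4]: sample 5 = 34.1 < LCL.

1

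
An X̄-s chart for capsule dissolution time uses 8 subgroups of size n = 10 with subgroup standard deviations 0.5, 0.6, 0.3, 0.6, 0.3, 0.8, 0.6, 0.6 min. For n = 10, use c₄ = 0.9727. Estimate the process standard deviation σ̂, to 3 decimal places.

0.553

s̄ = (0.5 + 0.6 + 0.3 + 0.6 + 0.3 + 0.8 + 0.6 + 0.6) / 8 = 0.5375
σ̂ = s̄ / c₄ = 0.5375 / 0.9727 = 0.5526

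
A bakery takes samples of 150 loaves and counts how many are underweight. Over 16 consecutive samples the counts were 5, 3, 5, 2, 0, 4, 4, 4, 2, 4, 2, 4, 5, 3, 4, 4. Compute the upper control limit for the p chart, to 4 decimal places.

p̄ = Σdᵢ / (k·n) = 55 / (16 × 150) = 0.02292
UCL = p̄ + 3·√(p̄(1−p̄)/n) = 0.02292 + 3 × √(0.02292×0.97708/150) = 0.02292 + 3 × 0.01222 = 0.05957

0.0596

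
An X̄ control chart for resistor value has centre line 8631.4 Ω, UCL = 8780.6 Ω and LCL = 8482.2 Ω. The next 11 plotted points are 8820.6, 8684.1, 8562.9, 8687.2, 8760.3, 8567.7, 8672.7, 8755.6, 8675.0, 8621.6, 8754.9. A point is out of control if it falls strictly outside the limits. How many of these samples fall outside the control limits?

Compare each point to [8482.2, 8780.6]: sample 1 = 8820.6 > UCL.

1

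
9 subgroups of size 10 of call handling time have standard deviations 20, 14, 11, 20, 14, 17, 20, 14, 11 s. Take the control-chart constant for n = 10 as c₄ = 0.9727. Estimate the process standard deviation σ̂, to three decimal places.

s̄ = (20 + 14 + 11 + 20 + 14 + 17 + 20 + 14 + 11) / 9 = 15.6667
σ̂ = s̄ / c₄ = 15.6667 / 0.9727 = 16.1064

16.106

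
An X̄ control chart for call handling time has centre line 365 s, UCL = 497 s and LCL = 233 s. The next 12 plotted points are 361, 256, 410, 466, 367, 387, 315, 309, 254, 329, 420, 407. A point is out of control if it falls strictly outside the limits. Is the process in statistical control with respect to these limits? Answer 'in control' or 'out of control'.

in control

All 12 points lie within [233, 497].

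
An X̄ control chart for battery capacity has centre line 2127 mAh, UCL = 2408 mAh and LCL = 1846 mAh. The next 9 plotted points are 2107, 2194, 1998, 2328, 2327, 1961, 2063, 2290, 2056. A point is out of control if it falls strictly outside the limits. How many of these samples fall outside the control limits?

0

All 9 points lie within [1846, 2408].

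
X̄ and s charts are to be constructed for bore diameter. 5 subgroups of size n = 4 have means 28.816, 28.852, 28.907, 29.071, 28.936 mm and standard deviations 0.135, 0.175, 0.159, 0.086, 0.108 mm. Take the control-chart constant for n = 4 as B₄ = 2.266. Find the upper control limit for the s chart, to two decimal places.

0.30

s̄ = (0.135 + 0.175 + 0.159 + 0.086 + 0.108) / 5 = 0.1326
UCL_s = B₄·s̄ = 2.266 × 0.1326 = 0.3005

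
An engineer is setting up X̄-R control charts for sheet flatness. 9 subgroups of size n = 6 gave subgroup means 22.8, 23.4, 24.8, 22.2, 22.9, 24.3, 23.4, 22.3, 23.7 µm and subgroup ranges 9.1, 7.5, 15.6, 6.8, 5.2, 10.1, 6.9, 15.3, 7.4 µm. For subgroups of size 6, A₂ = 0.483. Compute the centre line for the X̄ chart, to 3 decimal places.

X̄̄ = (22.8 + 23.4 + 24.8 + 22.2 + 22.9 + 24.3 + 23.4 + 22.3 + 23.7) / 9 = 209.8000 / 9 = 23.3111
CL = X̄̄ = 23.3111

23.311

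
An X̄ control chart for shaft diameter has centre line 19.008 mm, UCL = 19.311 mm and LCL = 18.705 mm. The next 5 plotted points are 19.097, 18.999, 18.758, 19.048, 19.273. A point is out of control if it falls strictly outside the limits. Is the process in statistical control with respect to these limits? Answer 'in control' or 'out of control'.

All 5 points lie within [18.705, 19.311].

in control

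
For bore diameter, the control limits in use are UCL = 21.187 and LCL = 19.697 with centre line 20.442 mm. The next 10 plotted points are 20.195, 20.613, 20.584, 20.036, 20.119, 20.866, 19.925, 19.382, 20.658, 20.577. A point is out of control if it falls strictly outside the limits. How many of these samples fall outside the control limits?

Compare each point to [19.697, 21.187]: sample 8 = 19.382 < LCL.

1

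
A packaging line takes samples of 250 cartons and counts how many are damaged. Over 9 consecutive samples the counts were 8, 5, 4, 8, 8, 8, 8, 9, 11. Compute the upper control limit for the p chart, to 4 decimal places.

0.0634

p̄ = Σdᵢ / (k·n) = 69 / (9 × 250) = 0.03067
UCL = p̄ + 3·√(p̄(1−p̄)/n) = 0.03067 + 3 × √(0.03067×0.96933/250) = 0.03067 + 3 × 0.01090 = 0.06338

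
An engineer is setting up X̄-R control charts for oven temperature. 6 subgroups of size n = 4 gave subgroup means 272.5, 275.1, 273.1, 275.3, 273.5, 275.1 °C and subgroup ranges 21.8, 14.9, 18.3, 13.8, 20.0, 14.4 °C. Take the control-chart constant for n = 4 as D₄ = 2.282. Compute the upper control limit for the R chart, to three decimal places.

39.250

R̄ = (21.8 + 14.9 + 18.3 + 13.8 + 20.0 + 14.4) / 6 = 103.2000 / 6 = 17.2000
UCL_R = D₄·R̄ = 2.282 × 17.2000 = 39.2504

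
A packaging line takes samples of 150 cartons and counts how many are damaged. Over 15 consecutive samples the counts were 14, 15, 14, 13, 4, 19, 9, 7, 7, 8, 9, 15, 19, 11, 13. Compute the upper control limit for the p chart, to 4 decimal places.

0.1446

p̄ = Σdᵢ / (k·n) = 177 / (15 × 150) = 0.07867
UCL = p̄ + 3·√(p̄(1−p̄)/n) = 0.07867 + 3 × √(0.07867×0.92133/150) = 0.07867 + 3 × 0.02198 = 0.14461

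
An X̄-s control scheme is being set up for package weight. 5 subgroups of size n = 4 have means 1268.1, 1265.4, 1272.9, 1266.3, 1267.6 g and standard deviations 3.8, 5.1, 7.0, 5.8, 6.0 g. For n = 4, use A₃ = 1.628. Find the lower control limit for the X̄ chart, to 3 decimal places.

X̄̄ = (1268.1 + 1265.4 + 1272.9 + 1266.3 + 1267.6) / 5 = 1268.0600
s̄ = (3.8 + 5.1 + 7.0 + 5.8 + 6.0) / 5 = 5.5400
LCL = X̄̄ − A₃·s̄ = 1268.0600 − 1.628 × 5.5400 = 1259.0409

1259.041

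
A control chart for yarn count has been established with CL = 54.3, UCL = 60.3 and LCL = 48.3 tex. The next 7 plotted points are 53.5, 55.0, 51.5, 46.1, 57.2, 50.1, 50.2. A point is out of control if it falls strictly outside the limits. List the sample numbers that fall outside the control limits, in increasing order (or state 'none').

Compare each point to [48.3, 60.3]: sample 4 = 46.1 < LCL.

4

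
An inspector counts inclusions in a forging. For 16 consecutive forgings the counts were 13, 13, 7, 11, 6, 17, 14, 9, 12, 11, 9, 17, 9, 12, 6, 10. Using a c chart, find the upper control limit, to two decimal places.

c̄ = (13 + 13 + 7 + 11 + 6 + 17 + 14 + 9 + 12 + 11 + 9 + 17 + 9 + 12 + 6 + 10) / 16 = 176 / 16 = 11.0000
UCL = c̄ + 3√c̄ = 11.0000 + 3 × √11.0000 = 11.0000 + 3 × 3.3166 = 20.9499

20.95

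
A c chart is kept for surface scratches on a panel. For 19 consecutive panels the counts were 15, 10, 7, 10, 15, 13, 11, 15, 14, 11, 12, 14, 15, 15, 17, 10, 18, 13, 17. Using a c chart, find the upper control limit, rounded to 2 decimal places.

c̄ = (15 + 10 + 7 + 10 + 15 + 13 + 11 + 15 + 14 + 11 + 12 + 14 + 15 + 15 + 17 + 10 + 18 + 13 + 17) / 19 = 252 / 19 = 13.2632
UCL = c̄ + 3√c̄ = 13.2632 + 3 × √13.2632 = 13.2632 + 3 × 3.6419 = 24.1887

24.19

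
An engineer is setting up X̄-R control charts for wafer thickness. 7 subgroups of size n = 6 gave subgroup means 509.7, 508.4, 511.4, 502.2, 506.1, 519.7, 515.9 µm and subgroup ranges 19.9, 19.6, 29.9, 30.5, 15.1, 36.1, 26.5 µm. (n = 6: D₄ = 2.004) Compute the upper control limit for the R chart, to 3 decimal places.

R̄ = (19.9 + 19.6 + 29.9 + 30.5 + 15.1 + 36.1 + 26.5) / 7 = 177.6000 / 7 = 25.3714
UCL_R = D₄·R̄ = 2.004 × 25.3714 = 50.8443

50.844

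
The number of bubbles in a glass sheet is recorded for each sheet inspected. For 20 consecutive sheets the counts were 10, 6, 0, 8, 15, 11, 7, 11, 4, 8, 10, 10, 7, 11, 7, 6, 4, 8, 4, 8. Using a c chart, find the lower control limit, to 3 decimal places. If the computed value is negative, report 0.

0.000

c̄ = (10 + 6 + 0 + 8 + 15 + 11 + 7 + 11 + 4 + 8 + 10 + 10 + 7 + 11 + 7 + 6 + 4 + 8 + 4 + 8) / 20 = 155 / 20 = 7.7500
LCL = c̄ − 3√c̄ = 7.7500 − 3 × 2.7839 = -0.6016 → 0 (cannot be negative)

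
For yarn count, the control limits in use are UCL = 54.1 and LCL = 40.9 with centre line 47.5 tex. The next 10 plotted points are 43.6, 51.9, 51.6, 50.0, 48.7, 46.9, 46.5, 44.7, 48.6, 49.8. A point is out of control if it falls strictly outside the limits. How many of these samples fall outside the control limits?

All 10 points lie within [40.9, 54.1].

0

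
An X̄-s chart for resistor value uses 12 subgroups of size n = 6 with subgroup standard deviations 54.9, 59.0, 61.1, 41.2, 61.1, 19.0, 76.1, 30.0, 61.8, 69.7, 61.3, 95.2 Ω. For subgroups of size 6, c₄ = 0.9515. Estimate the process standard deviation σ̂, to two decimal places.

s̄ = (54.9 + 59.0 + 61.1 + 41.2 + 61.1 + 19.0 + 76.1 + 30.0 + 61.8 + 69.7 + 61.3 + 95.2) / 12 = 57.5333
σ̂ = s̄ / c₄ = 57.5333 / 0.9515 = 60.4659

60.47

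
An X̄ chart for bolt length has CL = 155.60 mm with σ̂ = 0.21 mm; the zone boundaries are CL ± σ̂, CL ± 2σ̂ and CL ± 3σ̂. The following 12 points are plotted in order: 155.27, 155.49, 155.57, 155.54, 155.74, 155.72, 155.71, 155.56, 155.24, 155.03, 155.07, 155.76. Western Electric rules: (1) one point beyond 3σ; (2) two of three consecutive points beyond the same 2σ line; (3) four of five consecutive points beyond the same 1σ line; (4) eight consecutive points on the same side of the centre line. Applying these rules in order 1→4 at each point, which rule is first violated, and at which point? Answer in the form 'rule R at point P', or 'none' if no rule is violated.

rule 2 at point 11

Zone of each point (C = within 1σ̂, B = 1σ̂–2σ̂, A = 2σ̂–3σ̂, * = beyond 3σ̂; sign = side of CL): 1:-B, 2:-C, 3:-C, 4:-C, 5:+C, 6:+C, 7:+C, 8:-C, 9:-B, 10:-A, 11:-A, 12:+C
Rule 2 (two of three consecutive points beyond the same 2σ limit) is satisfied at point 11.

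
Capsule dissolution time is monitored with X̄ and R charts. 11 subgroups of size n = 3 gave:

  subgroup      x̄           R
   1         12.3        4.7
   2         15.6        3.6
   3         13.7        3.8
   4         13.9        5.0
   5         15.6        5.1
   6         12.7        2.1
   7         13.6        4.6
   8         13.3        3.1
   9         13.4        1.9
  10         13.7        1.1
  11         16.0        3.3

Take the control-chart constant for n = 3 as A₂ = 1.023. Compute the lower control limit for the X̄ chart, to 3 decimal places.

X̄̄ = (12.3 + 15.6 + 13.7 + 13.9 + 15.6 + 12.7 + 13.6 + 13.3 + 13.4 + 13.7 + 16.0) / 11 = 153.8000 / 11 = 13.9818
R̄ = (4.7 + 3.6 + 3.8 + 5.0 + 5.1 + 2.1 + 4.6 + 3.1 + 1.9 + 1.1 + 3.3) / 11 = 38.3000 / 11 = 3.4818
LCL = X̄̄ − A₂·R̄ = 13.9818 − 1.023 × 3.4818 = 10.4199

10.420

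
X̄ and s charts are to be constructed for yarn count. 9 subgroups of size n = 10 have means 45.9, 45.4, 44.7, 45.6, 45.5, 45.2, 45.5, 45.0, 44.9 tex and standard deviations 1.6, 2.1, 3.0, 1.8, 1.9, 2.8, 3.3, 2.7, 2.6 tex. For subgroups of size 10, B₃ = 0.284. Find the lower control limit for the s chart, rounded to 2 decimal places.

s̄ = (1.6 + 2.1 + 3.0 + 1.8 + 1.9 + 2.8 + 3.3 + 2.7 + 2.6) / 9 = 2.4222
LCL_s = B₃·s̄ = 0.284 × 2.4222 = 0.6879

0.69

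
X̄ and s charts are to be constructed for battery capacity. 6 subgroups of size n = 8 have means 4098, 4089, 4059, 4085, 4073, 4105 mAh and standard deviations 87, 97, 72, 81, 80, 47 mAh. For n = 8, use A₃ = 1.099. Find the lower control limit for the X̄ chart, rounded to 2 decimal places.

3999.84

X̄̄ = (4098 + 4089 + 4059 + 4085 + 4073 + 4105) / 6 = 4084.8333
s̄ = (87 + 97 + 72 + 81 + 80 + 47) / 6 = 77.3333
LCL = X̄̄ − A₃·s̄ = 4084.8333 − 1.099 × 77.3333 = 3999.8440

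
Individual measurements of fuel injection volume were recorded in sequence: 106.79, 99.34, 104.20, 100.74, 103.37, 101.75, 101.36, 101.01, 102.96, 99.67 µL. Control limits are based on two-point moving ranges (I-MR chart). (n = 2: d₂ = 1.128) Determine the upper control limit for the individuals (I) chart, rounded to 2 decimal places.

109.80

X̄ = (106.79 + 99.34 + 104.20 + 100.74 + 103.37 + 101.75 + 101.36 + 101.01 + 102.96 + 99.67) / 10 = 102.1190
Moving ranges: 7.45, 4.86, 3.46, 2.63, 1.62, 0.39, 0.35, 1.95, 3.29; M̄R̄ = 26.0000 / 9 = 2.8889
UCL = X̄ + 3·M̄R̄/d₂ = 102.1190 + 3 × 2.8889 / 1.128 = 109.8022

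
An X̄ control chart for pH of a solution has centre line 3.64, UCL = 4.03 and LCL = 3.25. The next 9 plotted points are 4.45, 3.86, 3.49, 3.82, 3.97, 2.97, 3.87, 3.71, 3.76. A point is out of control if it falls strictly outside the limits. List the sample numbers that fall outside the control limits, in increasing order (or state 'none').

Compare each point to [3.25, 4.03]: sample 1 = 4.45 > UCL; sample 6 = 2.97 < LCL.

1, 6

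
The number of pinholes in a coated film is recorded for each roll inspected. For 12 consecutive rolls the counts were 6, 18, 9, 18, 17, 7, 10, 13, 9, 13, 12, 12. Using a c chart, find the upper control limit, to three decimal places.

c̄ = (6 + 18 + 9 + 18 + 17 + 7 + 10 + 13 + 9 + 13 + 12 + 12) / 12 = 144 / 12 = 12.0000
UCL = c̄ + 3√c̄ = 12.0000 + 3 × √12.0000 = 12.0000 + 3 × 3.4641 = 22.3923

22.392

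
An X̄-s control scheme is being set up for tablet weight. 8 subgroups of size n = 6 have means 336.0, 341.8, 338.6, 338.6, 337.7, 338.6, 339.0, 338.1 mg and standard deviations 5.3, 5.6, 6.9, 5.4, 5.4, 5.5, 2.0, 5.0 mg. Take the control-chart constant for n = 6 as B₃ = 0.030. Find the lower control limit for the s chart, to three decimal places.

0.154

s̄ = (5.3 + 5.6 + 6.9 + 5.4 + 5.4 + 5.5 + 2.0 + 5.0) / 8 = 5.1375
LCL_s = B₃·s̄ = 0.030 × 5.1375 = 0.1541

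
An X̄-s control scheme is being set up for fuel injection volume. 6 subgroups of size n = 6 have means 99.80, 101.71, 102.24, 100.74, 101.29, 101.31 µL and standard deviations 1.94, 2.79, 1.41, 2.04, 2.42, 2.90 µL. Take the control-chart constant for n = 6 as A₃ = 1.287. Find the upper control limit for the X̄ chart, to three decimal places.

104.077

X̄̄ = (99.80 + 101.71 + 102.24 + 100.74 + 101.29 + 101.31) / 6 = 101.1817
s̄ = (1.94 + 2.79 + 1.41 + 2.04 + 2.42 + 2.90) / 6 = 2.2500
UCL = X̄̄ + A₃·s̄ = 101.1817 + 1.287 × 2.2500 = 104.0774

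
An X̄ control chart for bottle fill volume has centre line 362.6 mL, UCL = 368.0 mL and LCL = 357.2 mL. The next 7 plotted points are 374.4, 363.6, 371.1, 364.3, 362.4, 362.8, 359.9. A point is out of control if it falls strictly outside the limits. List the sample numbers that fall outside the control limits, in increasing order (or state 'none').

Compare each point to [357.2, 368.0]: sample 1 = 374.4 > UCL; sample 3 = 371.1 > UCL.

1, 3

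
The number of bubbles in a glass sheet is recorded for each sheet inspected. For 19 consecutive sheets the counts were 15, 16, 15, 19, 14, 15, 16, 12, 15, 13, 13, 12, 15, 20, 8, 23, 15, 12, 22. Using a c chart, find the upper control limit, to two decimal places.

c̄ = (15 + 16 + 15 + 19 + 14 + 15 + 16 + 12 + 15 + 13 + 13 + 12 + 15 + 20 + 8 + 23 + 15 + 12 + 22) / 19 = 290 / 19 = 15.2632
UCL = c̄ + 3√c̄ = 15.2632 + 3 × √15.2632 = 15.2632 + 3 × 3.9068 = 26.9836

26.98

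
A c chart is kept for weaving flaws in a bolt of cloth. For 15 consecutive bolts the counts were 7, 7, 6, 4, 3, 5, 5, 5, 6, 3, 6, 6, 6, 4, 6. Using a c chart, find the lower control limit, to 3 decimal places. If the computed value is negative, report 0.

c̄ = (7 + 7 + 6 + 4 + 3 + 5 + 5 + 5 + 6 + 3 + 6 + 6 + 6 + 4 + 6) / 15 = 79 / 15 = 5.2667
LCL = c̄ − 3√c̄ = 5.2667 − 3 × 2.2949 = -1.6181 → 0 (cannot be negative)

0.000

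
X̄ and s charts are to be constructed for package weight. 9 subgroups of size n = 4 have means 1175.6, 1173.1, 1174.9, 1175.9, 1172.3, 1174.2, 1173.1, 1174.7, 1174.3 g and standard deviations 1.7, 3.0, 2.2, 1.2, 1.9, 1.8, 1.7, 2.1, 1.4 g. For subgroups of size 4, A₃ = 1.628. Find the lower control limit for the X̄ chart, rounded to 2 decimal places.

1171.16

X̄̄ = (1175.6 + 1173.1 + 1174.9 + 1175.9 + 1172.3 + 1174.2 + 1173.1 + 1174.7 + 1174.3) / 9 = 1174.2333
s̄ = (1.7 + 3.0 + 2.2 + 1.2 + 1.9 + 1.8 + 1.7 + 2.1 + 1.4) / 9 = 1.8889
LCL = X̄̄ − A₃·s̄ = 1174.2333 − 1.628 × 1.8889 = 1171.1582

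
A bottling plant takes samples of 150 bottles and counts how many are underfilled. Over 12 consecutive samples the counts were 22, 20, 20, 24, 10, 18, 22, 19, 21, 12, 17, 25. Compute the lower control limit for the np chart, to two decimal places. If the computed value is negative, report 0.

p̄ = Σdᵢ / (k·n) = 230 / (12 × 150) = 0.12778
LCL = np̄ − 3·√(np̄(1−p̄)) = 19.1667 − 3 × 4.0887 = 6.9005

6.90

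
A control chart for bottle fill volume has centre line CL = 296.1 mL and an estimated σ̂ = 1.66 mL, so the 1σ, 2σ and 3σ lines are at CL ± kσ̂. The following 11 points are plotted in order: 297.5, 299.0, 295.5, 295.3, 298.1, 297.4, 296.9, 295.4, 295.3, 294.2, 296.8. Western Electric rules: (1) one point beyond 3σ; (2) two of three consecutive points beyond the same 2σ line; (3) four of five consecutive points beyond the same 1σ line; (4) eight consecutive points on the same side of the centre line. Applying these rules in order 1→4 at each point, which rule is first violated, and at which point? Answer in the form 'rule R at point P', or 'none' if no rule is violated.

Zone of each point (C = within 1σ̂, B = 1σ̂–2σ̂, A = 2σ̂–3σ̂, * = beyond 3σ̂; sign = side of CL): 1:+C, 2:+B, 3:-C, 4:-C, 5:+B, 6:+C, 7:+C, 8:-C, 9:-C, 10:-B, 11:+C
No rule fires across all 11 points.

none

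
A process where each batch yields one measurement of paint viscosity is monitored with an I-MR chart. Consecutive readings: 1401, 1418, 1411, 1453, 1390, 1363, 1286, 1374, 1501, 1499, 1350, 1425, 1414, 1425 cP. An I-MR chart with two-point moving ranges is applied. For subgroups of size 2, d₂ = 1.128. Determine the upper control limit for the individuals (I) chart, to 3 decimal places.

1550.247

X̄ = (1401 + 1418 + 1411 + 1453 + 1390 + 1363 + 1286 + 1374 + 1501 + 1499 + 1350 + 1425 + 1414 + 1425) / 14 = 1407.8571
Moving ranges: 17, 7, 42, 63, 27, 77, 88, 127, 2, 149, 75, 11, 11; M̄R̄ = 696.0000 / 13 = 53.5385
UCL = X̄ + 3·M̄R̄/d₂ = 1407.8571 + 3 × 53.5385 / 1.128 = 1550.2467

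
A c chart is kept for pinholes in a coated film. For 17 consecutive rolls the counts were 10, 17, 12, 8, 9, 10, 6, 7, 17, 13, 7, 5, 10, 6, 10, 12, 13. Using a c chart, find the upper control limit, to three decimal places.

19.660

c̄ = (10 + 17 + 12 + 8 + 9 + 10 + 6 + 7 + 17 + 13 + 7 + 5 + 10 + 6 + 10 + 12 + 13) / 17 = 172 / 17 = 10.1176
UCL = c̄ + 3√c̄ = 10.1176 + 3 × √10.1176 = 10.1176 + 3 × 3.1808 = 19.6601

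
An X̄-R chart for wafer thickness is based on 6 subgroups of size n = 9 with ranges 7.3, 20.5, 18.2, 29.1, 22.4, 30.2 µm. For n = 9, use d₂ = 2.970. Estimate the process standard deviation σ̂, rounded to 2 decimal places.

R̄ = (7.3 + 20.5 + 18.2 + 29.1 + 22.4 + 30.2) / 6 = 21.2833
σ̂ = R̄ / d₂ = 21.2833 / 2.970 = 7.1661

7.17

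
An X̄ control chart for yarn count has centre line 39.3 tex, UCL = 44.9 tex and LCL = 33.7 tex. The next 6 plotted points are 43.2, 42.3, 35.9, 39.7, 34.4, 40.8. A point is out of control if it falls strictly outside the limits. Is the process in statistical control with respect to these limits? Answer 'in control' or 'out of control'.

All 6 points lie within [33.7, 44.9].

in control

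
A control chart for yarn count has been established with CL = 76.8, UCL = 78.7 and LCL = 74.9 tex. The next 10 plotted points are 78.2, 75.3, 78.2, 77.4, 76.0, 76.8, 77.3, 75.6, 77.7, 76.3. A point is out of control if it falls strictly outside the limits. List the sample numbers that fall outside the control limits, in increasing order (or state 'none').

none

All 10 points lie within [74.9, 78.7].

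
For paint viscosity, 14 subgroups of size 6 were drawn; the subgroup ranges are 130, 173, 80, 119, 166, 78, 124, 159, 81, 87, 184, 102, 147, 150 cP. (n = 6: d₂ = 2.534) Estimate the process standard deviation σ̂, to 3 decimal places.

50.175

R̄ = (130 + 173 + 80 + 119 + 166 + 78 + 124 + 159 + 81 + 87 + 184 + 102 + 147 + 150) / 14 = 127.1429
σ̂ = R̄ / d₂ = 127.1429 / 2.534 = 50.1748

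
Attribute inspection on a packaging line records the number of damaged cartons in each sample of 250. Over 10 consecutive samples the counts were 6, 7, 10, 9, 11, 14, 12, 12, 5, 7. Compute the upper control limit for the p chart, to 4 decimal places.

p̄ = Σdᵢ / (k·n) = 93 / (10 × 250) = 0.03720
UCL = p̄ + 3·√(p̄(1−p̄)/n) = 0.03720 + 3 × √(0.03720×0.96280/250) = 0.03720 + 3 × 0.01197 = 0.07311

0.0731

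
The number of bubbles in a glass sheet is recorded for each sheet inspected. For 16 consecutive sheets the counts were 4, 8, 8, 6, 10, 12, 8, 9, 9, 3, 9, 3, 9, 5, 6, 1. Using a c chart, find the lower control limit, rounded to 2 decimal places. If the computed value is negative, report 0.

0.00

c̄ = (4 + 8 + 8 + 6 + 10 + 12 + 8 + 9 + 9 + 3 + 9 + 3 + 9 + 5 + 6 + 1) / 16 = 110 / 16 = 6.8750
LCL = c̄ − 3√c̄ = 6.8750 − 3 × 2.6220 = -0.9911 → 0 (cannot be negative)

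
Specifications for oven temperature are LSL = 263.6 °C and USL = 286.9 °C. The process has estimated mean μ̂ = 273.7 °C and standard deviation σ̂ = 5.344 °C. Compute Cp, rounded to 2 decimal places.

0.73

Cp = (USL − LSL) / (6σ̂) = (286.9 − 263.6) / (6 × 5.344) = 23.3000 / 32.0640 = 0.7267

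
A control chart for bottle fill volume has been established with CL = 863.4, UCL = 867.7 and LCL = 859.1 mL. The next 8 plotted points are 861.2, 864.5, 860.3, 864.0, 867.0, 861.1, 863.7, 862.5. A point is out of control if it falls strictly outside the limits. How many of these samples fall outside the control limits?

0

All 8 points lie within [859.1, 867.7].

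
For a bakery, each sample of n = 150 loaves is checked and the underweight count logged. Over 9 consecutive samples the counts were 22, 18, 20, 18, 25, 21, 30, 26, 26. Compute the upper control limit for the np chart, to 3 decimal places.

p̄ = Σdᵢ / (k·n) = 206 / (9 × 150) = 0.15259
UCL = np̄ + 3·√(np̄(1−p̄)) = 22.8889 + 3 × √(22.8889×0.84741) = 22.8889 + 3 × 4.4041 = 36.1012

36.101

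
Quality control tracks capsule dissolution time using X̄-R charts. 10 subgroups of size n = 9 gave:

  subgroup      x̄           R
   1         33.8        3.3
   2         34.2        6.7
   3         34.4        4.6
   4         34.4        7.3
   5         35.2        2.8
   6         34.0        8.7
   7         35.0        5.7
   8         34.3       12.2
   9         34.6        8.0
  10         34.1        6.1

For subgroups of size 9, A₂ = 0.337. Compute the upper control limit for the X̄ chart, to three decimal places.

X̄̄ = (33.8 + 34.2 + 34.4 + 34.4 + 35.2 + 34.0 + 35.0 + 34.3 + 34.6 + 34.1) / 10 = 344.0000 / 10 = 34.4000
R̄ = (3.3 + 6.7 + 4.6 + 7.3 + 2.8 + 8.7 + 5.7 + 12.2 + 8.0 + 6.1) / 10 = 65.4000 / 10 = 6.5400
UCL = X̄̄ + A₂·R̄ = 34.4000 + 0.337 × 6.5400 = 36.6040

36.604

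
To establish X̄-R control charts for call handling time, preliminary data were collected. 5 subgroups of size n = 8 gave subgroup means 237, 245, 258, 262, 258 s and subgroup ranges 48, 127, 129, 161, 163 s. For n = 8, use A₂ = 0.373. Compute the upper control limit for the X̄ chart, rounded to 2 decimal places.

X̄̄ = (237 + 245 + 258 + 262 + 258) / 5 = 1260.0000 / 5 = 252.0000
R̄ = (48 + 127 + 129 + 161 + 163) / 5 = 628.0000 / 5 = 125.6000
UCL = X̄̄ + A₂·R̄ = 252.0000 + 0.373 × 125.6000 = 298.8488

298.85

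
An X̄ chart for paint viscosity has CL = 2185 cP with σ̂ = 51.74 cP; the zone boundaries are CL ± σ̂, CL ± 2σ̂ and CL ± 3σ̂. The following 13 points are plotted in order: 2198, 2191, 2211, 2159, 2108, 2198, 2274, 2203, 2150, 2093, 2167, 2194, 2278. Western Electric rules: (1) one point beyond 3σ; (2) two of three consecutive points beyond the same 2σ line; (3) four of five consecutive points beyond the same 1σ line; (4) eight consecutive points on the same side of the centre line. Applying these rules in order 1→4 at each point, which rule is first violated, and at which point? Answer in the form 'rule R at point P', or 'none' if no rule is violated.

Zone of each point (C = within 1σ̂, B = 1σ̂–2σ̂, A = 2σ̂–3σ̂, * = beyond 3σ̂; sign = side of CL): 1:+C, 2:+C, 3:+C, 4:-C, 5:-B, 6:+C, 7:+B, 8:+C, 9:-C, 10:-B, 11:-C, 12:+C, 13:+B
No rule fires across all 13 points.

none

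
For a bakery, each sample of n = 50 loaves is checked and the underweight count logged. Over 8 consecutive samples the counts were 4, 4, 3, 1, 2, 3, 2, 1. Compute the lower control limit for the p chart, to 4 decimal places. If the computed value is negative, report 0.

0.0000

p̄ = Σdᵢ / (k·n) = 20 / (8 × 50) = 0.05000
LCL = p̄ − 3·√(p̄(1−p̄)/n) = 0.05000 − 3 × 0.03082 = -0.04247 → 0 (negative, so LCL = 0)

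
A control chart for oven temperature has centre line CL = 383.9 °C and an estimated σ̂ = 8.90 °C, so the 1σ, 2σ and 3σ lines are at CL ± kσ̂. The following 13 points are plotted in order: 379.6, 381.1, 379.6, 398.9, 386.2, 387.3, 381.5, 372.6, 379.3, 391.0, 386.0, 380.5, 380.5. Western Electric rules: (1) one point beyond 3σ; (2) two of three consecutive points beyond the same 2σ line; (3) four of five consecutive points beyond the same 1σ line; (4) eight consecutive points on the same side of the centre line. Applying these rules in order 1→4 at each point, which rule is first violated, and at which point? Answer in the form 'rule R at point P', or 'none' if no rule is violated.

none

Zone of each point (C = within 1σ̂, B = 1σ̂–2σ̂, A = 2σ̂–3σ̂, * = beyond 3σ̂; sign = side of CL): 1:-C, 2:-C, 3:-C, 4:+B, 5:+C, 6:+C, 7:-C, 8:-B, 9:-C, 10:+C, 11:+C, 12:-C, 13:-C
No rule fires across all 13 points.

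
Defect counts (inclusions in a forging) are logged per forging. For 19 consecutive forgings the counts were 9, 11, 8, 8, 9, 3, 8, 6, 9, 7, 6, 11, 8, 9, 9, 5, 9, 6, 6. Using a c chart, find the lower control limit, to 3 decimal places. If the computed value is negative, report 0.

0.000

c̄ = (9 + 11 + 8 + 8 + 9 + 3 + 8 + 6 + 9 + 7 + 6 + 11 + 8 + 9 + 9 + 5 + 9 + 6 + 6) / 19 = 147 / 19 = 7.7368
LCL = c̄ − 3√c̄ = 7.7368 − 3 × 2.7815 = -0.6077 → 0 (cannot be negative)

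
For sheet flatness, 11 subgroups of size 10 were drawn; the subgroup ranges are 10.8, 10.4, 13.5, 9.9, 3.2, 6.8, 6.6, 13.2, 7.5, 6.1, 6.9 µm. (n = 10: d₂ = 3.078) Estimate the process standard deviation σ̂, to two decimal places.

2.80

R̄ = (10.8 + 10.4 + 13.5 + 9.9 + 3.2 + 6.8 + 6.6 + 13.2 + 7.5 + 6.1 + 6.9) / 11 = 8.6273
σ̂ = R̄ / d₂ = 8.6273 / 3.078 = 2.8029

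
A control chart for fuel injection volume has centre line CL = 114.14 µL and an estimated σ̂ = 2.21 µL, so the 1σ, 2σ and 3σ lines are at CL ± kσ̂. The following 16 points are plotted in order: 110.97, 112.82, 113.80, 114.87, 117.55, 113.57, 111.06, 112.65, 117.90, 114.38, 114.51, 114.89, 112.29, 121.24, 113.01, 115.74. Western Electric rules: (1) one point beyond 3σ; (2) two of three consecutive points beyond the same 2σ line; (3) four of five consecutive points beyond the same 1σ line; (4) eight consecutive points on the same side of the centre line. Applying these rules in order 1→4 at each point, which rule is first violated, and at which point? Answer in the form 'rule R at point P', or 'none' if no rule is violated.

rule 1 at point 14

Zone of each point (C = within 1σ̂, B = 1σ̂–2σ̂, A = 2σ̂–3σ̂, * = beyond 3σ̂; sign = side of CL): 1:-B, 2:-C, 3:-C, 4:+C, 5:+B, 6:-C, 7:-B, 8:-C, 9:+B, 10:+C, 11:+C, 12:+C, 13:-C, 14:+*, 15:-C, 16:+C
Rule 1 (one point beyond the 3σ limits) is satisfied at point 14.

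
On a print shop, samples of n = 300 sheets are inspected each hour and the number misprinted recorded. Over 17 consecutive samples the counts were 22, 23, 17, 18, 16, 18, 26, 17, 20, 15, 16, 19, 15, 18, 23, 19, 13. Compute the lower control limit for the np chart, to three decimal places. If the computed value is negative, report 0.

p̄ = Σdᵢ / (k·n) = 315 / (17 × 300) = 0.06176
LCL = np̄ − 3·√(np̄(1−p̄)) = 18.5294 − 3 × 4.1695 = 6.0208

6.021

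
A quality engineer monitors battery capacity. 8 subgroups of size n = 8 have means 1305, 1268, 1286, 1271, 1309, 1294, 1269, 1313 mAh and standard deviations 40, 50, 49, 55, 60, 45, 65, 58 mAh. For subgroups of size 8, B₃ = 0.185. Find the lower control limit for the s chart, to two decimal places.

s̄ = (40 + 50 + 49 + 55 + 60 + 45 + 65 + 58) / 8 = 52.7500
LCL_s = B₃·s̄ = 0.185 × 52.7500 = 9.7587

9.76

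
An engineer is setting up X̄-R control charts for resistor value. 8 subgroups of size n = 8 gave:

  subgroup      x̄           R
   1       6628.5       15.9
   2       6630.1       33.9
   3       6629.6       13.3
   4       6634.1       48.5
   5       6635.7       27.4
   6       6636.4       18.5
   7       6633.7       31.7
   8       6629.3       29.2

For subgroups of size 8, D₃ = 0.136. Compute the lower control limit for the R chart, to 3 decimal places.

R̄ = (15.9 + 33.9 + 13.3 + 48.5 + 27.4 + 18.5 + 31.7 + 29.2) / 8 = 218.4000 / 8 = 27.3000
LCL_R = D₃·R̄ = 0.136 × 27.3000 = 3.7128

3.713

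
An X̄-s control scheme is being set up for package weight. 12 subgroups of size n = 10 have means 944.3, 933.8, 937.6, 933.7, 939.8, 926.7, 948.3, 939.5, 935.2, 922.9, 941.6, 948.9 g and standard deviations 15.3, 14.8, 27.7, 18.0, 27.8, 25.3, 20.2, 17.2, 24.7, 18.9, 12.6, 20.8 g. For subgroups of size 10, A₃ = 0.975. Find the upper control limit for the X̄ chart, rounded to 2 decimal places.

X̄̄ = (944.3 + 933.8 + 937.6 + 933.7 + 939.8 + 926.7 + 948.3 + 939.5 + 935.2 + 922.9 + 941.6 + 948.9) / 12 = 937.6917
s̄ = (15.3 + 14.8 + 27.7 + 18.0 + 27.8 + 25.3 + 20.2 + 17.2 + 24.7 + 18.9 + 12.6 + 20.8) / 12 = 20.2750
UCL = X̄̄ + A₃·s̄ = 937.6917 + 0.975 × 20.2750 = 957.4598

957.46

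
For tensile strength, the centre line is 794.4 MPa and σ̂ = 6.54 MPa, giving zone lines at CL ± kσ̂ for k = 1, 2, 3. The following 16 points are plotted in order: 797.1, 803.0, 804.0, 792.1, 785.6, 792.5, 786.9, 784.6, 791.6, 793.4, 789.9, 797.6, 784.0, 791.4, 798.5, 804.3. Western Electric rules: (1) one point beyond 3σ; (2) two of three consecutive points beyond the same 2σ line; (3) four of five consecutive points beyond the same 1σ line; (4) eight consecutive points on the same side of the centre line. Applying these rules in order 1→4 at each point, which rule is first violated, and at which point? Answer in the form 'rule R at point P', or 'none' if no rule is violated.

Zone of each point (C = within 1σ̂, B = 1σ̂–2σ̂, A = 2σ̂–3σ̂, * = beyond 3σ̂; sign = side of CL): 1:+C, 2:+B, 3:+B, 4:-C, 5:-B, 6:-C, 7:-B, 8:-B, 9:-C, 10:-C, 11:-C, 12:+C, 13:-B, 14:-C, 15:+C, 16:+B
Rule 4 (eight consecutive points on the same side of the centre line) is satisfied at point 11.

rule 4 at point 11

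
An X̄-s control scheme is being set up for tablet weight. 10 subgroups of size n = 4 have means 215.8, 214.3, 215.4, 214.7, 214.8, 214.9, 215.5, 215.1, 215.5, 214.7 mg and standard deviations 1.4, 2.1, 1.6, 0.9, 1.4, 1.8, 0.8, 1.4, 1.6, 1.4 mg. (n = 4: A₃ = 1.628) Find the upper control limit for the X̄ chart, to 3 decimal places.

X̄̄ = (215.8 + 214.3 + 215.4 + 214.7 + 214.8 + 214.9 + 215.5 + 215.1 + 215.5 + 214.7) / 10 = 215.0700
s̄ = (1.4 + 2.1 + 1.6 + 0.9 + 1.4 + 1.8 + 0.8 + 1.4 + 1.6 + 1.4) / 10 = 1.4400
UCL = X̄̄ + A₃·s̄ = 215.0700 + 1.628 × 1.4400 = 217.4143

217.414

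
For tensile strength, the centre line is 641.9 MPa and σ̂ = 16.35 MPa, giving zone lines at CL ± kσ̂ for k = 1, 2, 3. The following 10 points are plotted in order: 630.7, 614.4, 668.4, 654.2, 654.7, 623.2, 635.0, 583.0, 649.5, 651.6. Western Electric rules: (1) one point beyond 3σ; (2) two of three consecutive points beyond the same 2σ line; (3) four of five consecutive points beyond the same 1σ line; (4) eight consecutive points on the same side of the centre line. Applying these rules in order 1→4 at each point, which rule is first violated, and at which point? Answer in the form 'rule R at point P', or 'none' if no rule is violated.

rule 1 at point 8

Zone of each point (C = within 1σ̂, B = 1σ̂–2σ̂, A = 2σ̂–3σ̂, * = beyond 3σ̂; sign = side of CL): 1:-C, 2:-B, 3:+B, 4:+C, 5:+C, 6:-B, 7:-C, 8:-*, 9:+C, 10:+C
Rule 1 (one point beyond the 3σ limits) is satisfied at point 8.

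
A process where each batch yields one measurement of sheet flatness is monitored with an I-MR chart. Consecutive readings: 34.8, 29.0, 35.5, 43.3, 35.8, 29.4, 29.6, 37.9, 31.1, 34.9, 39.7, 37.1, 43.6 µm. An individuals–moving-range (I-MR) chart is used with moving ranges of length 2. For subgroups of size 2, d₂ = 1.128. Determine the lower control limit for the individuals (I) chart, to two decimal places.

20.67

X̄ = (34.8 + 29.0 + 35.5 + 43.3 + 35.8 + 29.4 + 29.6 + 37.9 + 31.1 + 34.9 + 39.7 + 37.1 + 43.6) / 13 = 35.5154
Moving ranges: 5.8, 6.5, 7.8, 7.5, 6.4, 0.2, 8.3, 6.8, 3.8, 4.8, 2.6, 6.5; M̄R̄ = 67.0000 / 12 = 5.5833
LCL = X̄ − 3·M̄R̄/d₂ = 35.5154 − 3 × 5.5833 / 1.128 = 20.6661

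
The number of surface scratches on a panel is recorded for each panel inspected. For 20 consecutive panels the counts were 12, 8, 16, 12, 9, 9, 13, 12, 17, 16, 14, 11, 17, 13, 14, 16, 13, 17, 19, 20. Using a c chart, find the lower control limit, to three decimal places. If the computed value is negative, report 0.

c̄ = (12 + 8 + 16 + 12 + 9 + 9 + 13 + 12 + 17 + 16 + 14 + 11 + 17 + 13 + 14 + 16 + 13 + 17 + 19 + 20) / 20 = 278 / 20 = 13.9000
LCL = c̄ − 3√c̄ = 13.9000 − 3 × 3.7283 = 2.7152

2.715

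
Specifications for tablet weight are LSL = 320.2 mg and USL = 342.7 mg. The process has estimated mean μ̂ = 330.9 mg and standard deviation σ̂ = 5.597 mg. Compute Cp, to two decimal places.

0.67

Cp = (USL − LSL) / (6σ̂) = (342.7 − 320.2) / (6 × 5.597) = 22.5000 / 33.5820 = 0.6700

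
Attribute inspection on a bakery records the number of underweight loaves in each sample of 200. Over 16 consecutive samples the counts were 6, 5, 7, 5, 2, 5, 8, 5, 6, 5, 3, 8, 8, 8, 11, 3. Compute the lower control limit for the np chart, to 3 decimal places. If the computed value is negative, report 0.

0.000

p̄ = Σdᵢ / (k·n) = 95 / (16 × 200) = 0.02969
LCL = np̄ − 3·√(np̄(1−p̄)) = 5.9375 − 3 × 2.4003 = -1.2633 → 0 (negative, so LCL = 0)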